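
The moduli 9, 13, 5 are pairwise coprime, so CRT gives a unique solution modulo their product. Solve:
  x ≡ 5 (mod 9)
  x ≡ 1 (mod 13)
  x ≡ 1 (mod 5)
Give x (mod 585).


Moduli 9, 13, 5 are pairwise coprime; by CRT there is a unique solution modulo M = 9 · 13 · 5 = 585.
Solve pairwise, accumulating the modulus:
  Start with x ≡ 5 (mod 9).
  Combine with x ≡ 1 (mod 13): since gcd(9, 13) = 1, we get a unique residue mod 117.
    Write x = 5 + 9·t and substitute into x ≡ 1 (mod 13): 9·t ≡ 1 − 5 = -4 (mod 13).
    Reduce coefficients mod 13: 9·t ≡ 9 (mod 13).
    The inverse of 9 mod 13 is 3 (since 9·3 = 27 = 2·13 + 1), so t ≡ 3·9 = 27 ≡ 1 (mod 13).
    Then x = 5 + 9·1 = 14, valid modulo lcm(9, 13) = 117: x ≡ 14 (mod 117).
  Combine with x ≡ 1 (mod 5): since gcd(117, 5) = 1, we get a unique residue mod 585.
    Write x = 14 + 117·t and substitute into x ≡ 1 (mod 5): 117·t ≡ 1 − 14 = -13 (mod 5).
    Reduce coefficients mod 5: 2·t ≡ 2 (mod 5).
    The inverse of 2 mod 5 is 3 (since 2·3 = 6 = 1·5 + 1), so t ≡ 3·2 = 6 ≡ 1 (mod 5).
    Then x = 14 + 117·1 = 131, valid modulo lcm(117, 5) = 585: x ≡ 131 (mod 585).
Verify: 131 mod 9 = 5 ✓, 131 mod 13 = 1 ✓, 131 mod 5 = 1 ✓.

x ≡ 131 (mod 585).


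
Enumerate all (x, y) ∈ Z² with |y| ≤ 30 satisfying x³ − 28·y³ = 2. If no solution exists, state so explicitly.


The equation is x³ - 28y³ = 2. For fixed y, x³ = 28·y³ + 2, so a solution requires the RHS to be a perfect cube.
Strategy: iterate y from -30 to 30, compute RHS = 28·y³ + 2, and check whether it is a (positive or negative) perfect cube.
Check small values of y:
  y = 0: RHS = 2 is not a perfect cube.
  y = 1: RHS = 30 is not a perfect cube.
  y = -1: RHS = -26 is not a perfect cube.
  y = 2: RHS = 226 is not a perfect cube.
  y = -2: RHS = -222 is not a perfect cube.
  y = 3: RHS = 758 is not a perfect cube.
  y = -3: RHS = -754 is not a perfect cube.
Continuing the search up to |y| = 30 finds no solutions either.
No (x, y) in the scanned range satisfies the equation.

No integer solutions with |y| ≤ 30.


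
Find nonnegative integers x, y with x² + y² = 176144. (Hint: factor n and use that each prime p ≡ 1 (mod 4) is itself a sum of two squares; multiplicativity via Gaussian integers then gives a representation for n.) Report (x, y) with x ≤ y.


Step 1: Factor n = 176144 = 2^4 · 101 · 109.
Step 2: Check the mod-4 condition on each prime factor: 2 = 2 (special); 101 ≡ 1 (mod 4), exponent 1; 109 ≡ 1 (mod 4), exponent 1.
All primes ≡ 3 (mod 4) appear to even exponent (or don't appear), so by the two-squares theorem n IS expressible as a sum of two squares.
Step 3: Build a representation. Group n = k² · m with k = 4 and m = 101 · 109 = 11009 (a product of primes ≡ 1 (mod 4)); a representation of m scales to one of n via (k·x)² + (k·y)² = k²(x² + y²). Each prime p ≡ 1 (mod 4) is itself a sum of two squares; find a² by testing p − a² for a perfect square:
  101: 101 − 1² = 100 = 10² ⇒ 101 = 1² + 10².
  109: 109 − 1² = 108, 109 − 2² = 105, 109 − 3² = 100 = 10² ⇒ 109 = 3² + 10².
  Combine using the Brahmagupta–Fibonacci identity (a² + b²)(c² + d²) = (ac − bd)² + (ad + bc)² = (ac + bd)² + (ad − bc)²:
  101 · 109 = 11009: from (1² + 10²)(3² + 10²), take (1·3 − 10·10, 1·10 + 10·3) = (3 − 100, 10 + 30) = (-97, 40); dropping signs (only squares matter) gives (97, 40); check 97² + 40² = 9409 + 1600 = 11009 ✓.
  Scale by k = 4: (4·97, 4·40) = (388, 160).
Step 4: Order so x ≤ y and verify: 160² + 388² = 25600 + 150544 = 176144 = n. ✓

n = 176144 = 160² + 388² (one valid representation with x ≤ y).


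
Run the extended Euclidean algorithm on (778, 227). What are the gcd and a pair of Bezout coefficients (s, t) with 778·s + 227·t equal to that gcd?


Euclidean algorithm on (778, 227) — divide until remainder is 0:
  778 = 3 · 227 + 97
  227 = 2 · 97 + 33
  97 = 2 · 33 + 31
  33 = 1 · 31 + 2
  31 = 15 · 2 + 1
  2 = 2 · 1 + 0
gcd(778, 227) = 1.
Track Bezout coefficients alongside the remainders: start with r₀ = 778 = a·1 + b·0 (s = 1, t = 0) and r₁ = 227 = a·0 + b·1 (s = 0, t = 1); each new remainder r_{k+1} = r_{k-1} − q_k·r_k inherits s_{k+1} = s_{k-1} − q_k·s_k, t_{k+1} = t_{k-1} − q_k·t_k, so r_k = a·s_k + b·t_k at every step:
  q = 3: r = 97, s = 1 − 3·0 = 1, t = 0 − 3·1 = -3  (check: 778·1 + 227·(-3) = 97)
  q = 2: r = 33, s = 0 − 2·1 = -2, t = 1 − 2·(-3) = 7  (check: 778·(-2) + 227·7 = 33)
  q = 2: r = 31, s = 1 − 2·(-2) = 5, t = -3 − 2·7 = -17  (check: 778·5 + 227·(-17) = 31)
  q = 1: r = 2, s = -2 − 1·5 = -7, t = 7 − 1·(-17) = 24  (check: 778·(-7) + 227·24 = 2)
  q = 15: r = 1, s = 5 − 15·(-7) = 110, t = -17 − 15·24 = -377  (check: 778·110 + 227·(-377) = 1)
The row with r = 1 (the gcd) gives the Bezout coefficients s = 110, t = -377.
Result: 778 · (110) + 227 · (-377) = 1.

gcd(778, 227) = 1; s = 110, t = -377 (check: 778·110 + 227·(-377) = 1).


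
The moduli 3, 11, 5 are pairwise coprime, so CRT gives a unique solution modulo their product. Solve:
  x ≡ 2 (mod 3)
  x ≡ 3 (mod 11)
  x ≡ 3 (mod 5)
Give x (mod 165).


Moduli 3, 11, 5 are pairwise coprime; by CRT there is a unique solution modulo M = 3 · 11 · 5 = 165.
Solve pairwise, accumulating the modulus:
  Start with x ≡ 2 (mod 3).
  Combine with x ≡ 3 (mod 11): since gcd(3, 11) = 1, we get a unique residue mod 33.
    Write x = 2 + 3·t and substitute into x ≡ 3 (mod 11): 3·t ≡ 3 − 2 = 1 (mod 11).
    The inverse of 3 mod 11 is 4 (since 3·4 = 12 = 1·11 + 1), so t ≡ 4·1 = 4 ≡ 4 (mod 11).
    Then x = 2 + 3·4 = 14, valid modulo lcm(3, 11) = 33: x ≡ 14 (mod 33).
  Combine with x ≡ 3 (mod 5): since gcd(33, 5) = 1, we get a unique residue mod 165.
    Write x = 14 + 33·t and substitute into x ≡ 3 (mod 5): 33·t ≡ 3 − 14 = -11 (mod 5).
    Reduce coefficients mod 5: 3·t ≡ 4 (mod 5).
    The inverse of 3 mod 5 is 2 (since 3·2 = 6 = 1·5 + 1), so t ≡ 2·4 = 8 ≡ 3 (mod 5).
    Then x = 14 + 33·3 = 113, valid modulo lcm(33, 5) = 165: x ≡ 113 (mod 165).
Verify: 113 mod 3 = 2 ✓, 113 mod 11 = 3 ✓, 113 mod 5 = 3 ✓.

x ≡ 113 (mod 165).


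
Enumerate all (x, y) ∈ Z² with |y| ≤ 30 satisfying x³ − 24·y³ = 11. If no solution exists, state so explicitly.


The equation is x³ - 24y³ = 11. For fixed y, x³ = 24·y³ + 11, so a solution requires the RHS to be a perfect cube.
Strategy: iterate y from -30 to 30, compute RHS = 24·y³ + 11, and check whether it is a (positive or negative) perfect cube.
Check small values of y:
  y = 0: RHS = 11 is not a perfect cube.
  y = 1: RHS = 35 is not a perfect cube.
  y = -1: RHS = -13 is not a perfect cube.
  y = 2: RHS = 203 is not a perfect cube.
  y = -2: RHS = -181 is not a perfect cube.
  y = 3: RHS = 659 is not a perfect cube.
  y = -3: RHS = -637 is not a perfect cube.
Continuing the search up to |y| = 30 finds no solutions either.
No (x, y) in the scanned range satisfies the equation.

No integer solutions with |y| ≤ 30.


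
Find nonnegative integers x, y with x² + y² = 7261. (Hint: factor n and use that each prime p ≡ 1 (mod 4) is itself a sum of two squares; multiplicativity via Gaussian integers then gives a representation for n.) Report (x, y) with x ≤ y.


Step 1: Factor n = 7261 = 53 · 137.
Step 2: Check the mod-4 condition on each prime factor: 53 ≡ 1 (mod 4), exponent 1; 137 ≡ 1 (mod 4), exponent 1.
All primes ≡ 3 (mod 4) appear to even exponent (or don't appear), so by the two-squares theorem n IS expressible as a sum of two squares.
Step 3: Build a representation. Here n = 53 · 137 is a product of primes ≡ 1 (mod 4). Each prime p ≡ 1 (mod 4) is itself a sum of two squares; find a² by testing p − a² for a perfect square:
  53: 53 − 1² = 52, 53 − 2² = 49 = 7² ⇒ 53 = 2² + 7².
  137: 137 − 1² = 136, 137 − 2² = 133, 137 − 3² = 128, 137 − 4² = 121 = 11² ⇒ 137 = 4² + 11².
  Combine using the Brahmagupta–Fibonacci identity (a² + b²)(c² + d²) = (ac − bd)² + (ad + bc)² = (ac + bd)² + (ad − bc)²:
  53 · 137 = 7261: from (2² + 7²)(4² + 11²), take (2·4 − 7·11, 2·11 + 7·4) = (8 − 77, 22 + 28) = (-69, 50); dropping signs (only squares matter) gives (69, 50); check 69² + 50² = 4761 + 2500 = 7261 ✓.
Step 4: Order so x ≤ y and verify: 50² + 69² = 2500 + 4761 = 7261 = n. ✓

n = 7261 = 50² + 69² (one valid representation with x ≤ y).


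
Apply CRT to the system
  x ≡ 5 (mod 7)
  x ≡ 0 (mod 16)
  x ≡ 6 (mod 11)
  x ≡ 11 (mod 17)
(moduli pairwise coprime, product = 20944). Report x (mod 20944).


Product of moduli M = 7 · 16 · 11 · 17 = 20944.
Merge one congruence at a time:
  Start: x ≡ 5 (mod 7).
  Combine with x ≡ 0 (mod 16); new modulus lcm = 112.
    Write x = 5 + 7·t and substitute into x ≡ 0 (mod 16): 7·t ≡ 0 − 5 = -5 (mod 16).
    Reduce coefficients mod 16: 7·t ≡ 11 (mod 16).
    The inverse of 7 mod 16 is 7 (since 7·7 = 49 = 3·16 + 1), so t ≡ 7·11 = 77 ≡ 13 (mod 16).
    Then x = 5 + 7·13 = 96, valid modulo lcm(7, 16) = 112: x ≡ 96 (mod 112).
  Combine with x ≡ 6 (mod 11); new modulus lcm = 1232.
    Write x = 96 + 112·t and substitute into x ≡ 6 (mod 11): 112·t ≡ 6 − 96 = -90 (mod 11).
    Reduce coefficients mod 11: 2·t ≡ 9 (mod 11).
    The inverse of 2 mod 11 is 6 (since 2·6 = 12 = 1·11 + 1), so t ≡ 6·9 = 54 ≡ 10 (mod 11).
    Then x = 96 + 112·10 = 1216, valid modulo lcm(112, 11) = 1232: x ≡ 1216 (mod 1232).
  Combine with x ≡ 11 (mod 17); new modulus lcm = 20944.
    Write x = 1216 + 1232·t and substitute into x ≡ 11 (mod 17): 1232·t ≡ 11 − 1216 = -1205 (mod 17).
    Reduce coefficients mod 17: 8·t ≡ 2 (mod 17).
    The inverse of 8 mod 17 is 15 (since 8·15 = 120 = 7·17 + 1), so t ≡ 15·2 = 30 ≡ 13 (mod 17).
    Then x = 1216 + 1232·13 = 17232, valid modulo lcm(1232, 17) = 20944: x ≡ 17232 (mod 20944).
Verify against each original: 17232 mod 7 = 5, 17232 mod 16 = 0, 17232 mod 11 = 6, 17232 mod 17 = 11.

x ≡ 17232 (mod 20944).


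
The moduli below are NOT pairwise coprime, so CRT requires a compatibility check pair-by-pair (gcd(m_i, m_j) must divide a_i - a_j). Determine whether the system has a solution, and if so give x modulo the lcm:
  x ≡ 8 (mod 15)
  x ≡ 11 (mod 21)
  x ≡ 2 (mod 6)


Moduli 15, 21, 6 are not pairwise coprime, so CRT works modulo lcm(m_i) when all pairwise compatibility conditions hold.
Pairwise compatibility: gcd(m_i, m_j) must divide a_i - a_j for every pair.
Merge one congruence at a time:
  Start: x ≡ 8 (mod 15).
  Combine with x ≡ 11 (mod 21): gcd(15, 21) = 3; 11 - 8 = 3, which IS divisible by 3, so compatible.
    Write x = 8 + 15·t and substitute into x ≡ 11 (mod 21): 15·t ≡ 11 − 8 = 3 (mod 21).
    Divide the congruence (and modulus) by g = 3: 5·t ≡ 1 (mod 7).
    The inverse of 5 mod 7 is 3 (since 5·3 = 15 = 2·7 + 1), so t ≡ 3·1 = 3 ≡ 3 (mod 7).
    Then x = 8 + 15·3 = 53, valid modulo lcm(15, 21) = 105: x ≡ 53 (mod 105).
  Combine with x ≡ 2 (mod 6): gcd(105, 6) = 3; 2 - 53 = -51, which IS divisible by 3, so compatible.
    Write x = 53 + 105·t and substitute into x ≡ 2 (mod 6): 105·t ≡ 2 − 53 = -51 (mod 6).
    Divide the congruence (and modulus) by g = 3: 35·t ≡ -17 (mod 2).
    Reduce coefficients mod 2: 1·t ≡ 1 (mod 2).
    So t ≡ 1 (mod 2).
    Then x = 53 + 105·1 = 158, valid modulo lcm(105, 6) = 210: x ≡ 158 (mod 210).
Verify: 158 mod 15 = 8, 158 mod 21 = 11, 158 mod 6 = 2.

x ≡ 158 (mod 210).


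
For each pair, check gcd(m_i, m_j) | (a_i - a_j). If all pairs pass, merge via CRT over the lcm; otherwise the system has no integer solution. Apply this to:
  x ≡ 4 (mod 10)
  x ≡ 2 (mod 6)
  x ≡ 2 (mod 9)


Moduli 10, 6, 9 are not pairwise coprime, so CRT works modulo lcm(m_i) when all pairwise compatibility conditions hold.
Pairwise compatibility: gcd(m_i, m_j) must divide a_i - a_j for every pair.
Merge one congruence at a time:
  Start: x ≡ 4 (mod 10).
  Combine with x ≡ 2 (mod 6): gcd(10, 6) = 2; 2 - 4 = -2, which IS divisible by 2, so compatible.
    Write x = 4 + 10·t and substitute into x ≡ 2 (mod 6): 10·t ≡ 2 − 4 = -2 (mod 6).
    Divide the congruence (and modulus) by g = 2: 5·t ≡ -1 (mod 3).
    Reduce coefficients mod 3: 2·t ≡ 2 (mod 3).
    The inverse of 2 mod 3 is 2 (since 2·2 = 4 = 1·3 + 1), so t ≡ 2·2 = 4 ≡ 1 (mod 3).
    Then x = 4 + 10·1 = 14, valid modulo lcm(10, 6) = 30: x ≡ 14 (mod 30).
  Combine with x ≡ 2 (mod 9): gcd(30, 9) = 3; 2 - 14 = -12, which IS divisible by 3, so compatible.
    Write x = 14 + 30·t and substitute into x ≡ 2 (mod 9): 30·t ≡ 2 − 14 = -12 (mod 9).
    Divide the congruence (and modulus) by g = 3: 10·t ≡ -4 (mod 3).
    Reduce coefficients mod 3: 1·t ≡ 2 (mod 3).
    So t ≡ 2 (mod 3).
    Then x = 14 + 30·2 = 74, valid modulo lcm(30, 9) = 90: x ≡ 74 (mod 90).
Verify: 74 mod 10 = 4, 74 mod 6 = 2, 74 mod 9 = 2.

x ≡ 74 (mod 90).


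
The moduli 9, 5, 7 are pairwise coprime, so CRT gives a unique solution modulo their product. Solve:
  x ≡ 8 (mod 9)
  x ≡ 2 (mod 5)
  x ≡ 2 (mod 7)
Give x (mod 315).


Moduli 9, 5, 7 are pairwise coprime; by CRT there is a unique solution modulo M = 9 · 5 · 7 = 315.
Solve pairwise, accumulating the modulus:
  Start with x ≡ 8 (mod 9).
  Combine with x ≡ 2 (mod 5): since gcd(9, 5) = 1, we get a unique residue mod 45.
    Write x = 8 + 9·t and substitute into x ≡ 2 (mod 5): 9·t ≡ 2 − 8 = -6 (mod 5).
    Reduce coefficients mod 5: 4·t ≡ 4 (mod 5).
    The inverse of 4 mod 5 is 4 (since 4·4 = 16 = 3·5 + 1), so t ≡ 4·4 = 16 ≡ 1 (mod 5).
    Then x = 8 + 9·1 = 17, valid modulo lcm(9, 5) = 45: x ≡ 17 (mod 45).
  Combine with x ≡ 2 (mod 7): since gcd(45, 7) = 1, we get a unique residue mod 315.
    Write x = 17 + 45·t and substitute into x ≡ 2 (mod 7): 45·t ≡ 2 − 17 = -15 (mod 7).
    Reduce coefficients mod 7: 3·t ≡ 6 (mod 7).
    The inverse of 3 mod 7 is 5 (since 3·5 = 15 = 2·7 + 1), so t ≡ 5·6 = 30 ≡ 2 (mod 7).
    Then x = 17 + 45·2 = 107, valid modulo lcm(45, 7) = 315: x ≡ 107 (mod 315).
Verify: 107 mod 9 = 8 ✓, 107 mod 5 = 2 ✓, 107 mod 7 = 2 ✓.

x ≡ 107 (mod 315).


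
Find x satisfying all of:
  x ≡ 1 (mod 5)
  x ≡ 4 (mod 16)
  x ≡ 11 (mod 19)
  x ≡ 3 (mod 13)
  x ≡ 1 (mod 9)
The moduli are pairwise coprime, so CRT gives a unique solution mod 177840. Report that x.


Product of moduli M = 5 · 16 · 19 · 13 · 9 = 177840.
Merge one congruence at a time:
  Start: x ≡ 1 (mod 5).
  Combine with x ≡ 4 (mod 16); new modulus lcm = 80.
    Write x = 1 + 5·t and substitute into x ≡ 4 (mod 16): 5·t ≡ 4 − 1 = 3 (mod 16).
    The inverse of 5 mod 16 is 13 (since 5·13 = 65 = 4·16 + 1), so t ≡ 13·3 = 39 ≡ 7 (mod 16).
    Then x = 1 + 5·7 = 36, valid modulo lcm(5, 16) = 80: x ≡ 36 (mod 80).
  Combine with x ≡ 11 (mod 19); new modulus lcm = 1520.
    Write x = 36 + 80·t and substitute into x ≡ 11 (mod 19): 80·t ≡ 11 − 36 = -25 (mod 19).
    Reduce coefficients mod 19: 4·t ≡ 13 (mod 19).
    The inverse of 4 mod 19 is 5 (since 4·5 = 20 = 1·19 + 1), so t ≡ 5·13 = 65 ≡ 8 (mod 19).
    Then x = 36 + 80·8 = 676, valid modulo lcm(80, 19) = 1520: x ≡ 676 (mod 1520).
  Combine with x ≡ 3 (mod 13); new modulus lcm = 19760.
    Write x = 676 + 1520·t and substitute into x ≡ 3 (mod 13): 1520·t ≡ 3 − 676 = -673 (mod 13).
    Reduce coefficients mod 13: 12·t ≡ 3 (mod 13).
    The inverse of 12 mod 13 is 12 (since 12·12 = 144 = 11·13 + 1), so t ≡ 12·3 = 36 ≡ 10 (mod 13).
    Then x = 676 + 1520·10 = 15876, valid modulo lcm(1520, 13) = 19760: x ≡ 15876 (mod 19760).
  Combine with x ≡ 1 (mod 9); new modulus lcm = 177840.
    Write x = 15876 + 19760·t and substitute into x ≡ 1 (mod 9): 19760·t ≡ 1 − 15876 = -15875 (mod 9).
    Reduce coefficients mod 9: 5·t ≡ 1 (mod 9).
    The inverse of 5 mod 9 is 2 (since 5·2 = 10 = 1·9 + 1), so t ≡ 2·1 = 2 ≡ 2 (mod 9).
    Then x = 15876 + 19760·2 = 55396, valid modulo lcm(19760, 9) = 177840: x ≡ 55396 (mod 177840).
Verify against each original: 55396 mod 5 = 1, 55396 mod 16 = 4, 55396 mod 19 = 11, 55396 mod 13 = 3, 55396 mod 9 = 1.

x ≡ 55396 (mod 177840).


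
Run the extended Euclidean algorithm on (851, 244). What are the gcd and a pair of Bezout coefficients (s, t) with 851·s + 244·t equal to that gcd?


Euclidean algorithm on (851, 244) — divide until remainder is 0:
  851 = 3 · 244 + 119
  244 = 2 · 119 + 6
  119 = 19 · 6 + 5
  6 = 1 · 5 + 1
  5 = 5 · 1 + 0
gcd(851, 244) = 1.
Track Bezout coefficients alongside the remainders: start with r₀ = 851 = a·1 + b·0 (s = 1, t = 0) and r₁ = 244 = a·0 + b·1 (s = 0, t = 1); each new remainder r_{k+1} = r_{k-1} − q_k·r_k inherits s_{k+1} = s_{k-1} − q_k·s_k, t_{k+1} = t_{k-1} − q_k·t_k, so r_k = a·s_k + b·t_k at every step:
  q = 3: r = 119, s = 1 − 3·0 = 1, t = 0 − 3·1 = -3  (check: 851·1 + 244·(-3) = 119)
  q = 2: r = 6, s = 0 − 2·1 = -2, t = 1 − 2·(-3) = 7  (check: 851·(-2) + 244·7 = 6)
  q = 19: r = 5, s = 1 − 19·(-2) = 39, t = -3 − 19·7 = -136  (check: 851·39 + 244·(-136) = 5)
  q = 1: r = 1, s = -2 − 1·39 = -41, t = 7 − 1·(-136) = 143  (check: 851·(-41) + 244·143 = 1)
The row with r = 1 (the gcd) gives the Bezout coefficients s = -41, t = 143.
Result: 851 · (-41) + 244 · (143) = 1.

gcd(851, 244) = 1; s = -41, t = 143 (check: 851·(-41) + 244·143 = 1).


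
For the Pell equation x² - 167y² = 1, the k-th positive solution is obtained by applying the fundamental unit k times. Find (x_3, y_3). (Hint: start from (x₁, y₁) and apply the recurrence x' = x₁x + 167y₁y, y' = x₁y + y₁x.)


Step 1: Find the fundamental solution (x₁, y₁) of x² - 167y² = 1.
  Expand √167 as a continued fraction. a₀ = ⌊√167⌋ = 12; iterate m_{k+1} = d_k·a_k − m_k, d_{k+1} = (167 − m_{k+1}²)/d_k, a_{k+1} = ⌊(a₀ + m_{k+1})/d_{k+1}⌋ (starting m₀ = 0, d₀ = 1), with convergents p_k = a_k·p_{k-1} + p_{k-2}, q_k = a_k·q_{k-1} + q_{k-2} (p₋₁ = 1, q₋₁ = 0):
  k = 0: a₀ = 12; p₀/q₀ = 12/1; p₀² − 167·q₀² = 144 − 167 = -23.
  k = 1: m = 12, d = 23, a = ⌊(12 + 12)/23⌋ = 1; p/q = (1·12 + 1)/(1·1 + 0) = 13/1; p² − 167·q² = 169 − 167 = 2.
  k = 2: m = 11, d = 2, a = ⌊(12 + 11)/2⌋ = 11; p/q = (11·13 + 12)/(11·1 + 1) = 155/12; p² − 167·q² = 24025 − 24048 = -23.
  k = 3: m = 11, d = 23, a = ⌊(12 + 11)/23⌋ = 1; p/q = (1·155 + 13)/(1·12 + 1) = 168/13; p² − 167·q² = 28224 − 28223 = 1.
  The first convergent with p² − 167·q² = 1 gives the fundamental solution (x₁, y₁) = (168, 13).
Step 2: Apply the recurrence (x_{n+1}, y_{n+1}) = (x₁x_n + 167y₁y_n, x₁y_n + y₁x_n) repeatedly.
  From (x_1, y_1) = (168, 13): x_2 = 168·168 + 167·13·13 = 56447; y_2 = 168·13 + 13·168 = 4368.
  From (x_2, y_2) = (56447, 4368): x_3 = 168·56447 + 167·13·4368 = 18966024; y_3 = 168·4368 + 13·56447 = 1467635.
Step 3: Verify x_3² - 167·y_3² = 359710066368576 - 359710066368575 = 1 (should be 1). ✓

(x_1, y_1) = (168, 13); (x_3, y_3) = (18966024, 1467635).


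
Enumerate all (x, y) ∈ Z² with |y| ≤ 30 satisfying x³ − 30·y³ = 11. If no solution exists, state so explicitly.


The equation is x³ - 30y³ = 11. For fixed y, x³ = 30·y³ + 11, so a solution requires the RHS to be a perfect cube.
Strategy: iterate y from -30 to 30, compute RHS = 30·y³ + 11, and check whether it is a (positive or negative) perfect cube.
Check small values of y:
  y = 0: RHS = 11 is not a perfect cube.
  y = 1: RHS = 41 is not a perfect cube.
  y = -1: RHS = -19 is not a perfect cube.
  y = 2: RHS = 251 is not a perfect cube.
  y = -2: RHS = -229 is not a perfect cube.
  y = 3: RHS = 821 is not a perfect cube.
  y = -3: RHS = -799 is not a perfect cube.
Continuing the search up to |y| = 30 finds no solutions either.
No (x, y) in the scanned range satisfies the equation.

No integer solutions with |y| ≤ 30.


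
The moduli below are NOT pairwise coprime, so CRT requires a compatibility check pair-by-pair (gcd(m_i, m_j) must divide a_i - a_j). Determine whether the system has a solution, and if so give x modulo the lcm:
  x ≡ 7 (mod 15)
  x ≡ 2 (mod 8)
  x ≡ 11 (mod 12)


Moduli 15, 8, 12 are not pairwise coprime, so CRT works modulo lcm(m_i) when all pairwise compatibility conditions hold.
Pairwise compatibility: gcd(m_i, m_j) must divide a_i - a_j for every pair.
Merge one congruence at a time:
  Start: x ≡ 7 (mod 15).
  Combine with x ≡ 2 (mod 8): gcd(15, 8) = 1; 2 - 7 = -5, which IS divisible by 1, so compatible.
    Write x = 7 + 15·t and substitute into x ≡ 2 (mod 8): 15·t ≡ 2 − 7 = -5 (mod 8).
    Reduce coefficients mod 8: 7·t ≡ 3 (mod 8).
    The inverse of 7 mod 8 is 7 (since 7·7 = 49 = 6·8 + 1), so t ≡ 7·3 = 21 ≡ 5 (mod 8).
    Then x = 7 + 15·5 = 82, valid modulo lcm(15, 8) = 120: x ≡ 82 (mod 120).
  Combine with x ≡ 11 (mod 12): gcd(120, 12) = 12, and 11 - 82 = -71 is NOT divisible by 12.
    ⇒ system is inconsistent (no integer solution).

No solution (the system is inconsistent).


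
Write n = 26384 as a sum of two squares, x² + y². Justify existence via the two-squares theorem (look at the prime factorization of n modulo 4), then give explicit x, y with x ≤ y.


Step 1: Factor n = 26384 = 2^4 · 17 · 97.
Step 2: Check the mod-4 condition on each prime factor: 2 = 2 (special); 17 ≡ 1 (mod 4), exponent 1; 97 ≡ 1 (mod 4), exponent 1.
All primes ≡ 3 (mod 4) appear to even exponent (or don't appear), so by the two-squares theorem n IS expressible as a sum of two squares.
Step 3: Build a representation. Group n = k² · m with k = 4 and m = 17 · 97 = 1649 (a product of primes ≡ 1 (mod 4)); a representation of m scales to one of n via (k·x)² + (k·y)² = k²(x² + y²). Each prime p ≡ 1 (mod 4) is itself a sum of two squares; find a² by testing p − a² for a perfect square:
  17: 17 − 1² = 16 = 4² ⇒ 17 = 1² + 4².
  97: 97 − 1² = 96, 97 − 2² = 93, 97 − 3² = 88, 97 − 4² = 81 = 9² ⇒ 97 = 4² + 9².
  Combine using the Brahmagupta–Fibonacci identity (a² + b²)(c² + d²) = (ac − bd)² + (ad + bc)² = (ac + bd)² + (ad − bc)²:
  17 · 97 = 1649: from (1² + 4²)(4² + 9²), take (1·4 − 4·9, 1·9 + 4·4) = (4 − 36, 9 + 16) = (-32, 25); dropping signs (only squares matter) gives (32, 25); check 32² + 25² = 1024 + 625 = 1649 ✓.
  Scale by k = 4: (4·32, 4·25) = (128, 100).
Step 4: Order so x ≤ y and verify: 100² + 128² = 10000 + 16384 = 26384 = n. ✓

n = 26384 = 100² + 128² (one valid representation with x ≤ y).


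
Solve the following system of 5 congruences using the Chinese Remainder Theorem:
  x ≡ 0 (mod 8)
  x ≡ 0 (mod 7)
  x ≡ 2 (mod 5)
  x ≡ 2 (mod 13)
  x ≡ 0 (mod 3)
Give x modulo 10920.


Product of moduli M = 8 · 7 · 5 · 13 · 3 = 10920.
Merge one congruence at a time:
  Start: x ≡ 0 (mod 8).
  Combine with x ≡ 0 (mod 7); new modulus lcm = 56.
    Write x = 0 + 8·t and substitute into x ≡ 0 (mod 7): 8·t ≡ 0 − 0 = 0 (mod 7).
    Reduce coefficients mod 7: 1·t ≡ 0 (mod 7).
    So t ≡ 0 (mod 7).
    Then x = 0 + 8·0 = 0, valid modulo lcm(8, 7) = 56: x ≡ 0 (mod 56).
  Combine with x ≡ 2 (mod 5); new modulus lcm = 280.
    Write x = 0 + 56·t and substitute into x ≡ 2 (mod 5): 56·t ≡ 2 − 0 = 2 (mod 5).
    Reduce coefficients mod 5: 1·t ≡ 2 (mod 5).
    So t ≡ 2 (mod 5).
    Then x = 0 + 56·2 = 112, valid modulo lcm(56, 5) = 280: x ≡ 112 (mod 280).
  Combine with x ≡ 2 (mod 13); new modulus lcm = 3640.
    Write x = 112 + 280·t and substitute into x ≡ 2 (mod 13): 280·t ≡ 2 − 112 = -110 (mod 13).
    Reduce coefficients mod 13: 7·t ≡ 7 (mod 13).
    The inverse of 7 mod 13 is 2 (since 7·2 = 14 = 1·13 + 1), so t ≡ 2·7 = 14 ≡ 1 (mod 13).
    Then x = 112 + 280·1 = 392, valid modulo lcm(280, 13) = 3640: x ≡ 392 (mod 3640).
  Combine with x ≡ 0 (mod 3); new modulus lcm = 10920.
    Write x = 392 + 3640·t and substitute into x ≡ 0 (mod 3): 3640·t ≡ 0 − 392 = -392 (mod 3).
    Reduce coefficients mod 3: 1·t ≡ 1 (mod 3).
    So t ≡ 1 (mod 3).
    Then x = 392 + 3640·1 = 4032, valid modulo lcm(3640, 3) = 10920: x ≡ 4032 (mod 10920).
Verify against each original: 4032 mod 8 = 0, 4032 mod 7 = 0, 4032 mod 5 = 2, 4032 mod 13 = 2, 4032 mod 3 = 0.

x ≡ 4032 (mod 10920).


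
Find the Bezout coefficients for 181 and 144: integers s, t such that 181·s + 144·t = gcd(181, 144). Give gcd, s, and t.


Euclidean algorithm on (181, 144) — divide until remainder is 0:
  181 = 1 · 144 + 37
  144 = 3 · 37 + 33
  37 = 1 · 33 + 4
  33 = 8 · 4 + 1
  4 = 4 · 1 + 0
gcd(181, 144) = 1.
Track Bezout coefficients alongside the remainders: start with r₀ = 181 = a·1 + b·0 (s = 1, t = 0) and r₁ = 144 = a·0 + b·1 (s = 0, t = 1); each new remainder r_{k+1} = r_{k-1} − q_k·r_k inherits s_{k+1} = s_{k-1} − q_k·s_k, t_{k+1} = t_{k-1} − q_k·t_k, so r_k = a·s_k + b·t_k at every step:
  q = 1: r = 37, s = 1 − 1·0 = 1, t = 0 − 1·1 = -1  (check: 181·1 + 144·(-1) = 37)
  q = 3: r = 33, s = 0 − 3·1 = -3, t = 1 − 3·(-1) = 4  (check: 181·(-3) + 144·4 = 33)
  q = 1: r = 4, s = 1 − 1·(-3) = 4, t = -1 − 1·4 = -5  (check: 181·4 + 144·(-5) = 4)
  q = 8: r = 1, s = -3 − 8·4 = -35, t = 4 − 8·(-5) = 44  (check: 181·(-35) + 144·44 = 1)
The row with r = 1 (the gcd) gives the Bezout coefficients s = -35, t = 44.
Result: 181 · (-35) + 144 · (44) = 1.

gcd(181, 144) = 1; s = -35, t = 44 (check: 181·(-35) + 144·44 = 1).


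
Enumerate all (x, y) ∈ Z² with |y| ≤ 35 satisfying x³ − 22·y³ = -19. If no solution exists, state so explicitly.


The equation is x³ - 22y³ = -19. For fixed y, x³ = 22·y³ − 19, so a solution requires the RHS to be a perfect cube.
Strategy: iterate y from -35 to 35, compute RHS = 22·y³ − 19, and check whether it is a (positive or negative) perfect cube.
Check small values of y:
  y = 0: RHS = -19 is not a perfect cube.
  y = 1: RHS = 3 is not a perfect cube.
  y = -1: RHS = -41 is not a perfect cube.
  y = 2: RHS = 157 is not a perfect cube.
  y = -2: RHS = -195 is not a perfect cube.
  y = 3: RHS = 575 is not a perfect cube.
  y = -3: RHS = -613 is not a perfect cube.
Continuing the search up to |y| = 35 finds no solutions either.
No (x, y) in the scanned range satisfies the equation.

No integer solutions with |y| ≤ 35.


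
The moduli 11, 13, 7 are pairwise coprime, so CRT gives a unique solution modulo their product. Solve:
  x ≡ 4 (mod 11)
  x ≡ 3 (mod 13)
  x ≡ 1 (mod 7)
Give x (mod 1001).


Moduli 11, 13, 7 are pairwise coprime; by CRT there is a unique solution modulo M = 11 · 13 · 7 = 1001.
Solve pairwise, accumulating the modulus:
  Start with x ≡ 4 (mod 11).
  Combine with x ≡ 3 (mod 13): since gcd(11, 13) = 1, we get a unique residue mod 143.
    Write x = 4 + 11·t and substitute into x ≡ 3 (mod 13): 11·t ≡ 3 − 4 = -1 (mod 13).
    Reduce coefficients mod 13: 11·t ≡ 12 (mod 13).
    The inverse of 11 mod 13 is 6 (since 11·6 = 66 = 5·13 + 1), so t ≡ 6·12 = 72 ≡ 7 (mod 13).
    Then x = 4 + 11·7 = 81, valid modulo lcm(11, 13) = 143: x ≡ 81 (mod 143).
  Combine with x ≡ 1 (mod 7): since gcd(143, 7) = 1, we get a unique residue mod 1001.
    Write x = 81 + 143·t and substitute into x ≡ 1 (mod 7): 143·t ≡ 1 − 81 = -80 (mod 7).
    Reduce coefficients mod 7: 3·t ≡ 4 (mod 7).
    The inverse of 3 mod 7 is 5 (since 3·5 = 15 = 2·7 + 1), so t ≡ 5·4 = 20 ≡ 6 (mod 7).
    Then x = 81 + 143·6 = 939, valid modulo lcm(143, 7) = 1001: x ≡ 939 (mod 1001).
Verify: 939 mod 11 = 4 ✓, 939 mod 13 = 3 ✓, 939 mod 7 = 1 ✓.

x ≡ 939 (mod 1001).


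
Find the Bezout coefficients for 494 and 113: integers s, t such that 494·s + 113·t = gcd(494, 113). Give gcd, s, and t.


Euclidean algorithm on (494, 113) — divide until remainder is 0:
  494 = 4 · 113 + 42
  113 = 2 · 42 + 29
  42 = 1 · 29 + 13
  29 = 2 · 13 + 3
  13 = 4 · 3 + 1
  3 = 3 · 1 + 0
gcd(494, 113) = 1.
Track Bezout coefficients alongside the remainders: start with r₀ = 494 = a·1 + b·0 (s = 1, t = 0) and r₁ = 113 = a·0 + b·1 (s = 0, t = 1); each new remainder r_{k+1} = r_{k-1} − q_k·r_k inherits s_{k+1} = s_{k-1} − q_k·s_k, t_{k+1} = t_{k-1} − q_k·t_k, so r_k = a·s_k + b·t_k at every step:
  q = 4: r = 42, s = 1 − 4·0 = 1, t = 0 − 4·1 = -4  (check: 494·1 + 113·(-4) = 42)
  q = 2: r = 29, s = 0 − 2·1 = -2, t = 1 − 2·(-4) = 9  (check: 494·(-2) + 113·9 = 29)
  q = 1: r = 13, s = 1 − 1·(-2) = 3, t = -4 − 1·9 = -13  (check: 494·3 + 113·(-13) = 13)
  q = 2: r = 3, s = -2 − 2·3 = -8, t = 9 − 2·(-13) = 35  (check: 494·(-8) + 113·35 = 3)
  q = 4: r = 1, s = 3 − 4·(-8) = 35, t = -13 − 4·35 = -153  (check: 494·35 + 113·(-153) = 1)
The row with r = 1 (the gcd) gives the Bezout coefficients s = 35, t = -153.
Result: 494 · (35) + 113 · (-153) = 1.

gcd(494, 113) = 1; s = 35, t = -153 (check: 494·35 + 113·(-153) = 1).


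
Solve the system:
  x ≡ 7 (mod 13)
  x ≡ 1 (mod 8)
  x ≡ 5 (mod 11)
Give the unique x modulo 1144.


Moduli 13, 8, 11 are pairwise coprime; by CRT there is a unique solution modulo M = 13 · 8 · 11 = 1144.
Solve pairwise, accumulating the modulus:
  Start with x ≡ 7 (mod 13).
  Combine with x ≡ 1 (mod 8): since gcd(13, 8) = 1, we get a unique residue mod 104.
    Write x = 7 + 13·t and substitute into x ≡ 1 (mod 8): 13·t ≡ 1 − 7 = -6 (mod 8).
    Reduce coefficients mod 8: 5·t ≡ 2 (mod 8).
    The inverse of 5 mod 8 is 5 (since 5·5 = 25 = 3·8 + 1), so t ≡ 5·2 = 10 ≡ 2 (mod 8).
    Then x = 7 + 13·2 = 33, valid modulo lcm(13, 8) = 104: x ≡ 33 (mod 104).
  Combine with x ≡ 5 (mod 11): since gcd(104, 11) = 1, we get a unique residue mod 1144.
    Write x = 33 + 104·t and substitute into x ≡ 5 (mod 11): 104·t ≡ 5 − 33 = -28 (mod 11).
    Reduce coefficients mod 11: 5·t ≡ 5 (mod 11).
    The inverse of 5 mod 11 is 9 (since 5·9 = 45 = 4·11 + 1), so t ≡ 9·5 = 45 ≡ 1 (mod 11).
    Then x = 33 + 104·1 = 137, valid modulo lcm(104, 11) = 1144: x ≡ 137 (mod 1144).
Verify: 137 mod 13 = 7 ✓, 137 mod 8 = 1 ✓, 137 mod 11 = 5 ✓.

x ≡ 137 (mod 1144).


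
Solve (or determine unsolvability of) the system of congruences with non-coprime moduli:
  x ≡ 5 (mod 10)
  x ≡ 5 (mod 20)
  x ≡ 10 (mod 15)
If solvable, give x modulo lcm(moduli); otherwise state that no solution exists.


Moduli 10, 20, 15 are not pairwise coprime, so CRT works modulo lcm(m_i) when all pairwise compatibility conditions hold.
Pairwise compatibility: gcd(m_i, m_j) must divide a_i - a_j for every pair.
Merge one congruence at a time:
  Start: x ≡ 5 (mod 10).
  Combine with x ≡ 5 (mod 20): gcd(10, 20) = 10; 5 - 5 = 0, which IS divisible by 10, so compatible.
    Write x = 5 + 10·t and substitute into x ≡ 5 (mod 20): 10·t ≡ 5 − 5 = 0 (mod 20).
    Divide the congruence (and modulus) by g = 10: 1·t ≡ 0 (mod 2).
    So t ≡ 0 (mod 2).
    Then x = 5 + 10·0 = 5, valid modulo lcm(10, 20) = 20: x ≡ 5 (mod 20).
  Combine with x ≡ 10 (mod 15): gcd(20, 15) = 5; 10 - 5 = 5, which IS divisible by 5, so compatible.
    Write x = 5 + 20·t and substitute into x ≡ 10 (mod 15): 20·t ≡ 10 − 5 = 5 (mod 15).
    Divide the congruence (and modulus) by g = 5: 4·t ≡ 1 (mod 3).
    Reduce coefficients mod 3: 1·t ≡ 1 (mod 3).
    So t ≡ 1 (mod 3).
    Then x = 5 + 20·1 = 25, valid modulo lcm(20, 15) = 60: x ≡ 25 (mod 60).
Verify: 25 mod 10 = 5, 25 mod 20 = 5, 25 mod 15 = 10.

x ≡ 25 (mod 60).


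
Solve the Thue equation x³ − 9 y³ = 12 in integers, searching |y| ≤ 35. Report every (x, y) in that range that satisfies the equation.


The equation is x³ - 9y³ = 12. For fixed y, x³ = 9·y³ + 12, so a solution requires the RHS to be a perfect cube.
Strategy: iterate y from -35 to 35, compute RHS = 9·y³ + 12, and check whether it is a (positive or negative) perfect cube.
Check small values of y:
  y = 0: RHS = 12 is not a perfect cube.
  y = 1: RHS = 21 is not a perfect cube.
  y = -1: RHS = 3 is not a perfect cube.
  y = 2: RHS = 84 is not a perfect cube.
  y = -2: RHS = -60 is not a perfect cube.
  y = 3: RHS = 255 is not a perfect cube.
  y = -3: RHS = -231 is not a perfect cube.
Continuing the search up to |y| = 35 finds no solutions either.
No (x, y) in the scanned range satisfies the equation.

No integer solutions with |y| ≤ 35.


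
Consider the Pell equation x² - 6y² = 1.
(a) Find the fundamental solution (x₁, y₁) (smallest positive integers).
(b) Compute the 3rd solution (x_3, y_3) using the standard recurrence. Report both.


Step 1: Find the fundamental solution (x₁, y₁) of x² - 6y² = 1.
  Expand √6 as a continued fraction. a₀ = ⌊√6⌋ = 2; iterate m_{k+1} = d_k·a_k − m_k, d_{k+1} = (6 − m_{k+1}²)/d_k, a_{k+1} = ⌊(a₀ + m_{k+1})/d_{k+1}⌋ (starting m₀ = 0, d₀ = 1), with convergents p_k = a_k·p_{k-1} + p_{k-2}, q_k = a_k·q_{k-1} + q_{k-2} (p₋₁ = 1, q₋₁ = 0):
  k = 0: a₀ = 2; p₀/q₀ = 2/1; p₀² − 6·q₀² = 4 − 6 = -2.
  k = 1: m = 2, d = 2, a = ⌊(2 + 2)/2⌋ = 2; p/q = (2·2 + 1)/(2·1 + 0) = 5/2; p² − 6·q² = 25 − 24 = 1.
  The first convergent with p² − 6·q² = 1 gives the fundamental solution (x₁, y₁) = (5, 2).
Step 2: Apply the recurrence (x_{n+1}, y_{n+1}) = (x₁x_n + 6y₁y_n, x₁y_n + y₁x_n) repeatedly.
  From (x_1, y_1) = (5, 2): x_2 = 5·5 + 6·2·2 = 49; y_2 = 5·2 + 2·5 = 20.
  From (x_2, y_2) = (49, 20): x_3 = 5·49 + 6·2·20 = 485; y_3 = 5·20 + 2·49 = 198.
Step 3: Verify x_3² - 6·y_3² = 235225 - 235224 = 1 (should be 1). ✓

(x_1, y_1) = (5, 2); (x_3, y_3) = (485, 198).


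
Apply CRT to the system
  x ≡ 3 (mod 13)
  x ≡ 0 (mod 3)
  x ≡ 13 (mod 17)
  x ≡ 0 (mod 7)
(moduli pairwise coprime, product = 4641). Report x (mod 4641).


Product of moduli M = 13 · 3 · 17 · 7 = 4641.
Merge one congruence at a time:
  Start: x ≡ 3 (mod 13).
  Combine with x ≡ 0 (mod 3); new modulus lcm = 39.
    Write x = 3 + 13·t and substitute into x ≡ 0 (mod 3): 13·t ≡ 0 − 3 = -3 (mod 3).
    Reduce coefficients mod 3: 1·t ≡ 0 (mod 3).
    So t ≡ 0 (mod 3).
    Then x = 3 + 13·0 = 3, valid modulo lcm(13, 3) = 39: x ≡ 3 (mod 39).
  Combine with x ≡ 13 (mod 17); new modulus lcm = 663.
    Write x = 3 + 39·t and substitute into x ≡ 13 (mod 17): 39·t ≡ 13 − 3 = 10 (mod 17).
    Reduce coefficients mod 17: 5·t ≡ 10 (mod 17).
    The inverse of 5 mod 17 is 7 (since 5·7 = 35 = 2·17 + 1), so t ≡ 7·10 = 70 ≡ 2 (mod 17).
    Then x = 3 + 39·2 = 81, valid modulo lcm(39, 17) = 663: x ≡ 81 (mod 663).
  Combine with x ≡ 0 (mod 7); new modulus lcm = 4641.
    Write x = 81 + 663·t and substitute into x ≡ 0 (mod 7): 663·t ≡ 0 − 81 = -81 (mod 7).
    Reduce coefficients mod 7: 5·t ≡ 3 (mod 7).
    The inverse of 5 mod 7 is 3 (since 5·3 = 15 = 2·7 + 1), so t ≡ 3·3 = 9 ≡ 2 (mod 7).
    Then x = 81 + 663·2 = 1407, valid modulo lcm(663, 7) = 4641: x ≡ 1407 (mod 4641).
Verify against each original: 1407 mod 13 = 3, 1407 mod 3 = 0, 1407 mod 17 = 13, 1407 mod 7 = 0.

x ≡ 1407 (mod 4641).


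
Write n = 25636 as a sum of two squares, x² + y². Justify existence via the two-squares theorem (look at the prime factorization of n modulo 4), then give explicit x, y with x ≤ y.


Step 1: Factor n = 25636 = 2^2 · 13 · 17 · 29.
Step 2: Check the mod-4 condition on each prime factor: 2 = 2 (special); 13 ≡ 1 (mod 4), exponent 1; 17 ≡ 1 (mod 4), exponent 1; 29 ≡ 1 (mod 4), exponent 1.
All primes ≡ 3 (mod 4) appear to even exponent (or don't appear), so by the two-squares theorem n IS expressible as a sum of two squares.
Step 3: Build a representation. Group n = k² · m with k = 2 and m = 13 · 17 · 29 = 6409 (a product of primes ≡ 1 (mod 4)); a representation of m scales to one of n via (k·x)² + (k·y)² = k²(x² + y²). Each prime p ≡ 1 (mod 4) is itself a sum of two squares; find a² by testing p − a² for a perfect square:
  13: 13 − 1² = 12, 13 − 2² = 9 = 3² ⇒ 13 = 2² + 3².
  17: 17 − 1² = 16 = 4² ⇒ 17 = 1² + 4².
  29: 29 − 1² = 28, 29 − 2² = 25 = 5² ⇒ 29 = 2² + 5².
  Combine using the Brahmagupta–Fibonacci identity (a² + b²)(c² + d²) = (ac − bd)² + (ad + bc)² = (ac + bd)² + (ad − bc)²:
  13 · 17 = 221: from (2² + 3²)(1² + 4²), take (2·1 − 3·4, 2·4 + 3·1) = (2 − 12, 8 + 3) = (-10, 11); dropping signs (only squares matter) gives (10, 11); check 10² + 11² = 100 + 121 = 221 ✓.
  221 · 29 = 6409: from (10² + 11²)(2² + 5²), take (10·2 − 11·5, 10·5 + 11·2) = (20 − 55, 50 + 22) = (-35, 72); dropping signs (only squares matter) gives (35, 72); check 35² + 72² = 1225 + 5184 = 6409 ✓.
  Scale by k = 2: (2·35, 2·72) = (70, 144).
Step 4: Order so x ≤ y and verify: 70² + 144² = 4900 + 20736 = 25636 = n. ✓

n = 25636 = 70² + 144² (one valid representation with x ≤ y).


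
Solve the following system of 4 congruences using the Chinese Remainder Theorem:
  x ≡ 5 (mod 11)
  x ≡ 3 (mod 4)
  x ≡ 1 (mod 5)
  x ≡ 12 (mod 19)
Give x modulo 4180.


Product of moduli M = 11 · 4 · 5 · 19 = 4180.
Merge one congruence at a time:
  Start: x ≡ 5 (mod 11).
  Combine with x ≡ 3 (mod 4); new modulus lcm = 44.
    Write x = 5 + 11·t and substitute into x ≡ 3 (mod 4): 11·t ≡ 3 − 5 = -2 (mod 4).
    Reduce coefficients mod 4: 3·t ≡ 2 (mod 4).
    The inverse of 3 mod 4 is 3 (since 3·3 = 9 = 2·4 + 1), so t ≡ 3·2 = 6 ≡ 2 (mod 4).
    Then x = 5 + 11·2 = 27, valid modulo lcm(11, 4) = 44: x ≡ 27 (mod 44).
  Combine with x ≡ 1 (mod 5); new modulus lcm = 220.
    Write x = 27 + 44·t and substitute into x ≡ 1 (mod 5): 44·t ≡ 1 − 27 = -26 (mod 5).
    Reduce coefficients mod 5: 4·t ≡ 4 (mod 5).
    The inverse of 4 mod 5 is 4 (since 4·4 = 16 = 3·5 + 1), so t ≡ 4·4 = 16 ≡ 1 (mod 5).
    Then x = 27 + 44·1 = 71, valid modulo lcm(44, 5) = 220: x ≡ 71 (mod 220).
  Combine with x ≡ 12 (mod 19); new modulus lcm = 4180.
    Write x = 71 + 220·t and substitute into x ≡ 12 (mod 19): 220·t ≡ 12 − 71 = -59 (mod 19).
    Reduce coefficients mod 19: 11·t ≡ 17 (mod 19).
    The inverse of 11 mod 19 is 7 (since 11·7 = 77 = 4·19 + 1), so t ≡ 7·17 = 119 ≡ 5 (mod 19).
    Then x = 71 + 220·5 = 1171, valid modulo lcm(220, 19) = 4180: x ≡ 1171 (mod 4180).
Verify against each original: 1171 mod 11 = 5, 1171 mod 4 = 3, 1171 mod 5 = 1, 1171 mod 19 = 12.

x ≡ 1171 (mod 4180).


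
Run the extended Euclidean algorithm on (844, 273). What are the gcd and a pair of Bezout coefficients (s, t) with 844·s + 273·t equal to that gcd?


Euclidean algorithm on (844, 273) — divide until remainder is 0:
  844 = 3 · 273 + 25
  273 = 10 · 25 + 23
  25 = 1 · 23 + 2
  23 = 11 · 2 + 1
  2 = 2 · 1 + 0
gcd(844, 273) = 1.
Track Bezout coefficients alongside the remainders: start with r₀ = 844 = a·1 + b·0 (s = 1, t = 0) and r₁ = 273 = a·0 + b·1 (s = 0, t = 1); each new remainder r_{k+1} = r_{k-1} − q_k·r_k inherits s_{k+1} = s_{k-1} − q_k·s_k, t_{k+1} = t_{k-1} − q_k·t_k, so r_k = a·s_k + b·t_k at every step:
  q = 3: r = 25, s = 1 − 3·0 = 1, t = 0 − 3·1 = -3  (check: 844·1 + 273·(-3) = 25)
  q = 10: r = 23, s = 0 − 10·1 = -10, t = 1 − 10·(-3) = 31  (check: 844·(-10) + 273·31 = 23)
  q = 1: r = 2, s = 1 − 1·(-10) = 11, t = -3 − 1·31 = -34  (check: 844·11 + 273·(-34) = 2)
  q = 11: r = 1, s = -10 − 11·11 = -131, t = 31 − 11·(-34) = 405  (check: 844·(-131) + 273·405 = 1)
The row with r = 1 (the gcd) gives the Bezout coefficients s = -131, t = 405.
Result: 844 · (-131) + 273 · (405) = 1.

gcd(844, 273) = 1; s = -131, t = 405 (check: 844·(-131) + 273·405 = 1).


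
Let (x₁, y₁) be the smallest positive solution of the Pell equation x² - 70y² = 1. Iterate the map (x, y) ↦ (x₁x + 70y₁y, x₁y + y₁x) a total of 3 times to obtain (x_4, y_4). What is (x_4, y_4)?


Step 1: Find the fundamental solution (x₁, y₁) of x² - 70y² = 1.
  Expand √70 as a continued fraction. a₀ = ⌊√70⌋ = 8; iterate m_{k+1} = d_k·a_k − m_k, d_{k+1} = (70 − m_{k+1}²)/d_k, a_{k+1} = ⌊(a₀ + m_{k+1})/d_{k+1}⌋ (starting m₀ = 0, d₀ = 1), with convergents p_k = a_k·p_{k-1} + p_{k-2}, q_k = a_k·q_{k-1} + q_{k-2} (p₋₁ = 1, q₋₁ = 0):
  k = 0: a₀ = 8; p₀/q₀ = 8/1; p₀² − 70·q₀² = 64 − 70 = -6.
  k = 1: m = 8, d = 6, a = ⌊(8 + 8)/6⌋ = 2; p/q = (2·8 + 1)/(2·1 + 0) = 17/2; p² − 70·q² = 289 − 280 = 9.
  k = 2: m = 4, d = 9, a = ⌊(8 + 4)/9⌋ = 1; p/q = (1·17 + 8)/(1·2 + 1) = 25/3; p² − 70·q² = 625 − 630 = -5.
  k = 3: m = 5, d = 5, a = ⌊(8 + 5)/5⌋ = 2; p/q = (2·25 + 17)/(2·3 + 2) = 67/8; p² − 70·q² = 4489 − 4480 = 9.
  k = 4: m = 5, d = 9, a = ⌊(8 + 5)/9⌋ = 1; p/q = (1·67 + 25)/(1·8 + 3) = 92/11; p² − 70·q² = 8464 − 8470 = -6.
  k = 5: m = 4, d = 6, a = ⌊(8 + 4)/6⌋ = 2; p/q = (2·92 + 67)/(2·11 + 8) = 251/30; p² − 70·q² = 63001 − 63000 = 1.
  The first convergent with p² − 70·q² = 1 gives the fundamental solution (x₁, y₁) = (251, 30).
Step 2: Apply the recurrence (x_{n+1}, y_{n+1}) = (x₁x_n + 70y₁y_n, x₁y_n + y₁x_n) repeatedly.
  From (x_1, y_1) = (251, 30): x_2 = 251·251 + 70·30·30 = 126001; y_2 = 251·30 + 30·251 = 15060.
  From (x_2, y_2) = (126001, 15060): x_3 = 251·126001 + 70·30·15060 = 63252251; y_3 = 251·15060 + 30·126001 = 7560090.
  From (x_3, y_3) = (63252251, 7560090): x_4 = 251·63252251 + 70·30·7560090 = 31752504001; y_4 = 251·7560090 + 30·63252251 = 3795150120.
Step 3: Verify x_4² - 70·y_4² = 1008221510333521008001 - 1008221510333521008000 = 1 (should be 1). ✓

(x_1, y_1) = (251, 30); (x_4, y_4) = (31752504001, 3795150120).
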